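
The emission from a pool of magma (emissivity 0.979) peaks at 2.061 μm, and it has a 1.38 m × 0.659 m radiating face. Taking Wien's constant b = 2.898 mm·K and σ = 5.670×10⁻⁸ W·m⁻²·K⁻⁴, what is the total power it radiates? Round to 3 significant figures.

P ≈ 1.97×10⁵ W

Wien's law: T = b/λ_max = 2.898×10⁻³/2.061×10⁻⁶ = 1406.11 K.
Area A = 1.38 × 0.659 = 0.90942 m².
Then P = εσAT⁴ = 0.979×5.670×10⁻⁸×0.90942×(1406.11)⁴ = 1.97×10⁵ W.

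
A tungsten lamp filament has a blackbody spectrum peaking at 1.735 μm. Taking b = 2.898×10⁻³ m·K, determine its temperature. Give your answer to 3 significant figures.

Wien's law gives T = b/λ_max = (2.898×10⁻³ m·K)/(1.735×10⁻⁶ m) = 1.67×10³ K.

T ≈ 1.67×10³ K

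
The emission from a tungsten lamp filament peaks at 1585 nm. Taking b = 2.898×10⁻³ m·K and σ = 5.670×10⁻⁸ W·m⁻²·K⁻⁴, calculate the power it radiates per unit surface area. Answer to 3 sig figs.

Wien's law: T = b/λ_max = 2.898×10⁻³/1.585×10⁻⁶ = 1828.39 K.
Then I = σT⁴ = 5.670×10⁻⁸×(1828.39)⁴ = 6.34×10⁵ W/m².

I ≈ 6.34×10⁵ W/m²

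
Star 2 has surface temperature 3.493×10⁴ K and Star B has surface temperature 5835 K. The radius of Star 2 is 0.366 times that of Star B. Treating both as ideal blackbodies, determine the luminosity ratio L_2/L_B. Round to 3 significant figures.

L ∝ R²T⁴, so L_2/L_B = (R_2/R_B)²(T_2/T_B)⁴ = (0.366)² × (3.493×10⁴/5835)⁴ = 0.133956 × 1284.19 = 172.

L_2/L_B ≈ 172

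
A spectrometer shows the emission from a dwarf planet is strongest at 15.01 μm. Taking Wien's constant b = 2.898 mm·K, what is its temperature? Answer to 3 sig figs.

Wien's law gives T = b/λ_max = (2.898×10⁻³ m·K)/(1.501×10⁻⁵ m) = 193 K.

T ≈ 193 K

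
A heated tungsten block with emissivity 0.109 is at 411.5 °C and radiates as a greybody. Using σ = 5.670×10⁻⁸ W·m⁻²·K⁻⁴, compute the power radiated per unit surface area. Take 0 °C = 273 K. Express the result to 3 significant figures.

T = 411.5 °C + 273 = 684.5 K.
Stefan–Boltzmann: I = εσT⁴ = 0.109 × 5.670×10⁻⁸ × (684.5)⁴ = 1.36×10³ W/m².

I ≈ 1.36×10³ W/m²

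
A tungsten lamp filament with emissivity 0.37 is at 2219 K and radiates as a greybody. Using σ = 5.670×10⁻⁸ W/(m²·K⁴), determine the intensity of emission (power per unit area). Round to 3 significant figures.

Stefan–Boltzmann: I = εσT⁴ = 0.37 × 5.670×10⁻⁸ × (2219)⁴ = 5.09×10⁵ W/m².

I ≈ 5.09×10⁵ W/m²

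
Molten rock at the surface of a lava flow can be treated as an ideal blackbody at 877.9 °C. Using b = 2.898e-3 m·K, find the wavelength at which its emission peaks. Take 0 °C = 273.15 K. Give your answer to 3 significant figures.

T = 877.9 °C + 273.15 = 1151.05 K.
Wien's displacement law: λ_max = b/T = (2.898×10⁻³ m·K)/(1151.05 K) = 2.518×10⁻⁶ m.
That is 2.52 μm, in the infrared range.

λ_max ≈ 2.52 μm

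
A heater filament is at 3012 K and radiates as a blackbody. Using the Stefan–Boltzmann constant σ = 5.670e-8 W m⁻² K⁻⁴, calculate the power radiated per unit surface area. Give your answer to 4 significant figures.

I ≈ 4.667×10⁶ W/m²

Stefan–Boltzmann: I = σT⁴ = 5.670×10⁻⁸ × (3012)⁴ = 4.667×10⁶ W/m².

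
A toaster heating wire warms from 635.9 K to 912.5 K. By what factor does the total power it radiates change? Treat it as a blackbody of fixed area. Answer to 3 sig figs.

P₂/P₁ ≈ 4.24

P ∝ T⁴, so P₂/P₁ = (T₂/T₁)⁴ = (912.5/635.9)⁴ = (1.43497)⁴ = 4.24.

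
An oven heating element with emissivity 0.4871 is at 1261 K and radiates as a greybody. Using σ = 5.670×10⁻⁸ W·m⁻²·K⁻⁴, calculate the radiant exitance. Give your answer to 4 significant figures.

I ≈ 6.983×10⁴ W/m²

Stefan–Boltzmann: I = εσT⁴ = 0.4871 × 5.670×10⁻⁸ × (1261)⁴ = 6.983×10⁴ W/m².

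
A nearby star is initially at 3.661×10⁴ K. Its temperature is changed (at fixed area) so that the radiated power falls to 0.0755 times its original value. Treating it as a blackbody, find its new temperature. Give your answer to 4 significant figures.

T₂ ≈ 1.919×10⁴ K

P ∝ T⁴, so T₂/T₁ = (P₂/P₁)^(1/4) = (0.0755)^(1/4) = 0.524188.
T₂ = 3.661×10⁴ × 0.524188 = 1.919×10⁴ K.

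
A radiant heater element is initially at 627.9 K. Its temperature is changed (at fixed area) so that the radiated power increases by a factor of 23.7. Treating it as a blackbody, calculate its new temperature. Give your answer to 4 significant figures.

P ∝ T⁴, so T₂/T₁ = (P₂/P₁)^(1/4) = (23.7)^(1/4) = 2.20641.
T₂ = 627.9 × 2.20641 = 1385 K.

T₂ ≈ 1385 K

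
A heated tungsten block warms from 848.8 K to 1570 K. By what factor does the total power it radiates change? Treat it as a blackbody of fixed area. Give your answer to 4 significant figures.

P₂/P₁ ≈ 11.71

P ∝ T⁴, so P₂/P₁ = (T₂/T₁)⁴ = (1570/848.8)⁴ = (1.84967)⁴ = 11.71.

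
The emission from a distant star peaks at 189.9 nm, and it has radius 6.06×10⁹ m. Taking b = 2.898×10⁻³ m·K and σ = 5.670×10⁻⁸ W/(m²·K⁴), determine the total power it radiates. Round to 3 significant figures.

Wien's law: T = b/λ_max = 2.898×10⁻³/1.899×10⁻⁷ = 15260.7 K.
Surface area A = 4πR² = 4π(6.06×10⁹ m)² = 4.61482×10²⁰ m².
Then P = σAT⁴ = 5.670×10⁻⁸×4.61482×10²⁰×(15260.7)⁴ = 1.42×10³⁰ W.

P ≈ 1.42×10³⁰ W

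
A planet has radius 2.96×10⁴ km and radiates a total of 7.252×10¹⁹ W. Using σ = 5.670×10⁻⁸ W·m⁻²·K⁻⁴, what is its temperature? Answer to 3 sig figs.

T ≈ 584 K

Surface area A = 4πR² = 4π(2.96×10⁷ m)² = 1.10102×10¹⁶ m².
P = σAT⁴ ⇒ T = (P/(σA))^(1/4) = (7.252×10¹⁹/(5.670×10⁻⁸×1.10102×10¹⁶))^(1/4) = 584 K.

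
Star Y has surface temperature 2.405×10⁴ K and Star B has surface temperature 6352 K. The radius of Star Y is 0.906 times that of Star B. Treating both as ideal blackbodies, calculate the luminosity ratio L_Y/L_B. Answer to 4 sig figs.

L_Y/L_B ≈ 168.7

L ∝ R²T⁴, so L_Y/L_B = (R_Y/R_B)²(T_Y/T_B)⁴ = (0.906)² × (2.405×10⁴/6352)⁴ = 0.820836 × 205.503 = 168.7.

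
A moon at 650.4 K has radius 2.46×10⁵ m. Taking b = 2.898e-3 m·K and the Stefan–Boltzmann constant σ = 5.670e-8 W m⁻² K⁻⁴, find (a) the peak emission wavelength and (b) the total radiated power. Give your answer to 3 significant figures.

(a) λ_max = b/T = 2.898×10⁻³/650.4 = 4.456×10⁻⁶ m = 4.46 μm.
Surface area A = 4πR² = 4π(2.46×10⁵ m)² = 7.60466×10¹¹ m².
(b) P = σAT⁴ = 5.670×10⁻⁸×7.60466×10¹¹×(650.4)⁴ = 7.72×10¹⁵ W.

λ_max ≈ 4.46 μm; P ≈ 7.72×10¹⁵ W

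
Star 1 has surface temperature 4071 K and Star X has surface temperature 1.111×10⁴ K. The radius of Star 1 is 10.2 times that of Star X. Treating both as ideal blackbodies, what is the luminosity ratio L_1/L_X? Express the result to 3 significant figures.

L ∝ R²T⁴, so L_1/L_X = (R_1/R_X)²(T_1/T_X)⁴ = (10.2)² × (4071/1.111×10⁴)⁴ = 104.04 × 0.0180280 = 1.88.

L_1/L_X ≈ 1.88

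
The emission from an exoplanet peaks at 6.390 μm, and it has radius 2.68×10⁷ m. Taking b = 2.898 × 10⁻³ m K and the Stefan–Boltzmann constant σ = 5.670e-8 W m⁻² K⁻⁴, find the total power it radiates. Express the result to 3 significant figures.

Wien's law: T = b/λ_max = 2.898×10⁻³/6.390×10⁻⁶ = 453.521 K.
Surface area A = 4πR² = 4π(2.68×10⁷ m)² = 9.02567×10¹⁵ m².
Then P = σAT⁴ = 5.670×10⁻⁸×9.02567×10¹⁵×(453.521)⁴ = 2.16×10¹⁹ W.

P ≈ 2.16×10¹⁹ W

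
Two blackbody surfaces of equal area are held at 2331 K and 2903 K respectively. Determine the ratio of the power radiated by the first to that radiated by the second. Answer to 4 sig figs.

With equal areas, P₁/P₂ = (T₁/T₂)⁴ = (2331/2903)⁴ = 0.4157.

P₁/P₂ ≈ 0.4157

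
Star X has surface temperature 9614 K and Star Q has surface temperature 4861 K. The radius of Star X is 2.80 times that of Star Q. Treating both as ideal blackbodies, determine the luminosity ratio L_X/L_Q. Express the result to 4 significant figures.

L ∝ R²T⁴, so L_X/L_Q = (R_X/R_Q)²(T_X/T_Q)⁴ = (2.80)² × (9614/4861)⁴ = 7.84 × 15.3008 = 120.0.

L_X/L_Q ≈ 120.0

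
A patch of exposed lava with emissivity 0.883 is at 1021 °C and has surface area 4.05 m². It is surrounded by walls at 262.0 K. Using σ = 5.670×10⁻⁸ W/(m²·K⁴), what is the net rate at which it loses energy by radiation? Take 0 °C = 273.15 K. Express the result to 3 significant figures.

T = 1021 °C + 273.15 = 1294.15 K.
Area A = 4.05 m².
Net radiated power P_net = εσA(T⁴ − T₀⁴) = 0.883×5.670×10⁻⁸×4.05×(1294.15⁴ − 262.0⁴).
T⁴ − T₀⁴ = 2.80504×10¹² − 4.71200×10⁹ = 2.80033×10¹² K⁴, so P_net = 5.68×10⁵ W.

Net loss ≈ 5.68×10⁵ W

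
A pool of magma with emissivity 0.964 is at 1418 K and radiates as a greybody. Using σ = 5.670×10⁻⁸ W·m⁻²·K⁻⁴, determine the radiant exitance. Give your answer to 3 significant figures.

Stefan–Boltzmann: I = εσT⁴ = 0.964 × 5.670×10⁻⁸ × (1418)⁴ = 2.21×10⁵ W/m².

I ≈ 2.21×10⁵ W/m²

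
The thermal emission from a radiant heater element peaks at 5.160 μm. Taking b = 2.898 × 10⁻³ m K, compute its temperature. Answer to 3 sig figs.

T ≈ 562 K

Wien's law gives T = b/λ_max = (2.898×10⁻³ m·K)/(5.160×10⁻⁶ m) = 562 K.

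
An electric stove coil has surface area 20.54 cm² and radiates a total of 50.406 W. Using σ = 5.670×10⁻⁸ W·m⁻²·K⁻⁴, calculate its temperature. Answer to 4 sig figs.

Area A = 20.54 cm² = 2.054×10⁻³ m².
P = σAT⁴ ⇒ T = (P/(σA))^(1/4) = (50.406/(5.670×10⁻⁸×2.054×10⁻³))^(1/4) = 811.1 K.

T ≈ 811.1 K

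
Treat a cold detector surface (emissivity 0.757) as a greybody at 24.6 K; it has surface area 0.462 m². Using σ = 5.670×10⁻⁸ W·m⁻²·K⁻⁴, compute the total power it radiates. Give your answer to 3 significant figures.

Area A = 0.462 m².
P = εσAT⁴ = 0.757 × 5.670×10⁻⁸ × 0.462 × (24.6)⁴ = 7.26×10⁻³ W.

P ≈ 7.26×10⁻³ W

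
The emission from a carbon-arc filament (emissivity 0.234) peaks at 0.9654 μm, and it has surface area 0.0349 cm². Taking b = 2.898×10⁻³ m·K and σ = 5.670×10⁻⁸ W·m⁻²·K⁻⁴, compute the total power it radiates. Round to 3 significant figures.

Wien's law: T = b/λ_max = 2.898×10⁻³/9.654×10⁻⁷ = 3001.86 K.
Area A = 0.0349 cm² = 3.49×10⁻⁶ m².
Then P = εσAT⁴ = 0.234×5.670×10⁻⁸×3.49×10⁻⁶×(3001.86)⁴ = 3.76 W.

P ≈ 3.76 W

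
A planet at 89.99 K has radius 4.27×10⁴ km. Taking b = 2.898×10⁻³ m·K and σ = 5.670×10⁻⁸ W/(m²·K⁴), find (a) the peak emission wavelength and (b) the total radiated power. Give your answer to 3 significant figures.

(a) λ_max = b/T = 2.898×10⁻³/89.99 = 3.220×10⁻⁵ m = 32.2 μm.
Surface area A = 4πR² = 4π(4.27×10⁷ m)² = 2.29121×10¹⁶ m².
(b) P = σAT⁴ = 5.670×10⁻⁸×2.29121×10¹⁶×(89.99)⁴ = 8.52×10¹⁶ W.

λ_max ≈ 32.2 μm; P ≈ 8.52×10¹⁶ W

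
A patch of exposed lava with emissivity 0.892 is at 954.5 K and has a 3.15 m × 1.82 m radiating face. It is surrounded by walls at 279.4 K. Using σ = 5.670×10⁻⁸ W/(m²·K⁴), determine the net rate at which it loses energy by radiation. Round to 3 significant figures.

Area A = 3.15 × 1.82 = 5.733 m².
Net radiated power P_net = εσA(T⁴ − T₀⁴) = 0.892×5.670×10⁻⁸×5.733×(954.5⁴ − 279.4⁴).
T⁴ − T₀⁴ = 8.30049×10¹¹ − 6.09404×10⁹ = 8.23955×10¹¹ K⁴, so P_net = 2.39×10⁵ W.

Net loss ≈ 2.39×10⁵ W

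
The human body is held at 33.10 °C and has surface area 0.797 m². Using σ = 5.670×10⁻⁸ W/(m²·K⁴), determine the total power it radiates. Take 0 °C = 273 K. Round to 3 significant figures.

P ≈ 397 W

T = 33.10 °C + 273 = 306.10 K.
Area A = 0.797 m².
P = σAT⁴ = 5.670×10⁻⁸ × 0.797 × (306.10)⁴ = 397 W.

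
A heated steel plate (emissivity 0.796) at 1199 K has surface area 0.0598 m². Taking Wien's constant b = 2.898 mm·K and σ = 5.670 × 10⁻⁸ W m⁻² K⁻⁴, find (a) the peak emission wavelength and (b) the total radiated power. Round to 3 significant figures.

λ_max ≈ 2.42×10³ nm; P ≈ 5.58×10³ W

(a) λ_max = b/T = 2.898×10⁻³/1199 = 2.417×10⁻⁶ m = 2.42×10³ nm.
Area A = 0.0598 m².
(b) P = εσAT⁴ = 0.796×5.670×10⁻⁸×0.0598×(1199)⁴ = 5.58×10³ W.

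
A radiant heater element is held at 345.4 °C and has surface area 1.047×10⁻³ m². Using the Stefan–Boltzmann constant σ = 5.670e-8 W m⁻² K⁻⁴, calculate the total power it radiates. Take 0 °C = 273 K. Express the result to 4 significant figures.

P ≈ 8.682 W

T = 345.4 °C + 273 = 618.4 K.
Area A = 1.047×10⁻³ m².
P = σAT⁴ = 5.670×10⁻⁸ × 1.047×10⁻³ × (618.4)⁴ = 8.682 W.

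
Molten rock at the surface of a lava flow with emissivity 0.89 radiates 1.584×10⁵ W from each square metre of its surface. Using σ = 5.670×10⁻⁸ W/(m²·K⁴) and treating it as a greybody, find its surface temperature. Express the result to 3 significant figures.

T ≈ 1.33×10³ K

I = εσT⁴, so T = (I/εσ)^(1/4) = (1.584×10⁵/(0.89×5.670×10⁻⁸))^(1/4) = 1.33×10³ K.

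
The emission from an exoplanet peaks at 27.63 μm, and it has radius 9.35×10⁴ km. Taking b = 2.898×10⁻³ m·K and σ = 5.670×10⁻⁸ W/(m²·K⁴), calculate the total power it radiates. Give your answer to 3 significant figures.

Wien's law: T = b/λ_max = 2.898×10⁻³/2.763×10⁻⁵ = 104.886 K.
Surface area A = 4πR² = 4π(9.35×10⁷ m)² = 1.09858×10¹⁷ m².
Then P = σAT⁴ = 5.670×10⁻⁸×1.09858×10¹⁷×(104.886)⁴ = 7.54×10¹⁷ W.

P ≈ 7.54×10¹⁷ W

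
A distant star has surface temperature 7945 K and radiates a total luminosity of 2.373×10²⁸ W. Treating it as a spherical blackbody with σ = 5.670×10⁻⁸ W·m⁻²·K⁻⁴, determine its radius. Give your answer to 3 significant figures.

L = 4πR²σT⁴ ⇒ R = √(L/(4πσT⁴)).
σT⁴ = 2.25922×10⁸ W/m², so R = √(2.373×10²⁸/(4π×2.25922×10⁸)) = 2.89×10⁹ m.

R ≈ 2.89×10⁹ m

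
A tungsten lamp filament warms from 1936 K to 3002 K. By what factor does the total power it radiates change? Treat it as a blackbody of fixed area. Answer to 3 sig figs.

P ∝ T⁴, so P₂/P₁ = (T₂/T₁)⁴ = (3002/1936)⁴ = (1.55062)⁴ = 5.78.

P₂/P₁ ≈ 5.78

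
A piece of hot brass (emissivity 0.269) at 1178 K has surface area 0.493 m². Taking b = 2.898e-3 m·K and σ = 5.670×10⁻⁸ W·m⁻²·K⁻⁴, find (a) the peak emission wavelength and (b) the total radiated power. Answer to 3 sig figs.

(a) λ_max = b/T = 2.898×10⁻³/1178 = 2.460×10⁻⁶ m = 2.46 μm.
Area A = 0.493 m².
(b) P = εσAT⁴ = 0.269×5.670×10⁻⁸×0.493×(1178)⁴ = 1.45×10⁴ W.

λ_max ≈ 2.46 μm; P ≈ 1.45×10⁴ W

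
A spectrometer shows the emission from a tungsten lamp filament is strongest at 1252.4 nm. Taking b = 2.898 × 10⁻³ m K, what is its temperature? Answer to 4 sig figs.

Wien's law gives T = b/λ_max = (2.898×10⁻³ m·K)/(1.2524×10⁻⁶ m) = 2314 K.

T ≈ 2314 K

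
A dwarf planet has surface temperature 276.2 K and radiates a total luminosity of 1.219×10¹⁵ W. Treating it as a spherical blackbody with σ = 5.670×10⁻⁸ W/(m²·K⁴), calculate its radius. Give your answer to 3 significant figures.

L = 4πR²σT⁴ ⇒ R = √(L/(4πσT⁴)).
σT⁴ = 329.973 W/m², so R = √(1.219×10¹⁵/(4π×329.973)) = 5.42×10⁵ m.

R ≈ 5.42×10⁵ m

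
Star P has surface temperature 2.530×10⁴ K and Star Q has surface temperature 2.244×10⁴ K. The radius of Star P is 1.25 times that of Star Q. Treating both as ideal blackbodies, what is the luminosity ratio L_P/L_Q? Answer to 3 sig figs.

L ∝ R²T⁴, so L_P/L_Q = (R_P/R_Q)²(T_P/T_Q)⁴ = (1.25)² × (2.530×10⁴/2.244×10⁴)⁴ = 1.5625 × 1.61581 = 2.52.

L_P/L_Q ≈ 2.52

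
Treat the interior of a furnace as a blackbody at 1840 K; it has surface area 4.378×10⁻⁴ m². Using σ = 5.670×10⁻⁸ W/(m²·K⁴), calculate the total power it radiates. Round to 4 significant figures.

Area A = 4.378×10⁻⁴ m².
P = σAT⁴ = 5.670×10⁻⁸ × 4.378×10⁻⁴ × (1840)⁴ = 284.5 W.

P ≈ 284.5 W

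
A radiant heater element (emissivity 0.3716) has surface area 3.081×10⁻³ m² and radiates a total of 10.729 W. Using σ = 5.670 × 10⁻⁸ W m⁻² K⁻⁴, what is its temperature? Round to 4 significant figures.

T ≈ 637.6 K

Area A = 3.081×10⁻³ m².
P = εσAT⁴ ⇒ T = (P/(εσA))^(1/4) = (10.729/(0.3716×5.670×10⁻⁸×3.081×10⁻³))^(1/4) = 637.6 K.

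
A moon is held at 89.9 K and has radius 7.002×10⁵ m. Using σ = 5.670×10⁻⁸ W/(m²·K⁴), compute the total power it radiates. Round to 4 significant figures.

Surface area A = 4πR² = 4π(7.002×10⁵ m)² = 6.16104×10¹² m².
P = σAT⁴ = 5.670×10⁻⁸ × 6.16104×10¹² × (89.9)⁴ = 2.282×10¹³ W.

P ≈ 2.282×10¹³ W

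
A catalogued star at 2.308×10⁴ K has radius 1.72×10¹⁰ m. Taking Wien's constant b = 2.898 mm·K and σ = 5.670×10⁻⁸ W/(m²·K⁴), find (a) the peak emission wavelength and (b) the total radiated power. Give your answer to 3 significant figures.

λ_max ≈ 126 nm; P ≈ 5.98×10³¹ W

(a) λ_max = b/T = 2.898×10⁻³/2.308×10⁴ = 1.256×10⁻⁷ m = 126 nm.
Surface area A = 4πR² = 4π(1.72×10¹⁰ m)² = 3.71764×10²¹ m².
(b) P = σAT⁴ = 5.670×10⁻⁸×3.71764×10²¹×(2.308×10⁴)⁴ = 5.98×10³¹ W.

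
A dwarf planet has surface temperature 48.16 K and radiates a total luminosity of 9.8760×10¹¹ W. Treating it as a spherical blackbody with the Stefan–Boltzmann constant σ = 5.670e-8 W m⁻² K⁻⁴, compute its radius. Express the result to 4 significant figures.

L = 4πR²σT⁴ ⇒ R = √(L/(4πσT⁴)).
σT⁴ = 0.305020 W/m², so R = √(9.8760×10¹¹/(4π×0.305020)) = 5.076×10⁵ m.

R ≈ 5.076×10⁵ m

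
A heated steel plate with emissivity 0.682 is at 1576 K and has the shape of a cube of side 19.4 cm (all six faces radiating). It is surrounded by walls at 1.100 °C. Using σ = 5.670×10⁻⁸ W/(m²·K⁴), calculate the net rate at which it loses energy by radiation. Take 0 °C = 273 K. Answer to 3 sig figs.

Surroundings: T = 1.100 °C + 273 = 274.100 K.
Area A = 6s² = 6×(0.194 m)² = 0.225816 m².
Net radiated power P_net = εσA(T⁴ − T₀⁴) = 0.682×5.670×10⁻⁸×0.225816×(1576⁴ − 274.100⁴).
T⁴ − T₀⁴ = 6.16914×10¹² − 5.64464×10⁹ = 6.16350×10¹² K⁴, so P_net = 5.38×10⁴ W.

Net loss ≈ 5.38×10⁴ W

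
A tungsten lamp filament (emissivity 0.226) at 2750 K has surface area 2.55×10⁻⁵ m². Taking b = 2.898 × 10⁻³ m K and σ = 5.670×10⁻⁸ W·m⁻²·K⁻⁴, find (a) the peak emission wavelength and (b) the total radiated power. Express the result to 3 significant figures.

λ_max ≈ 1.05×10³ nm; P ≈ 18.7 W

(a) λ_max = b/T = 2.898×10⁻³/2750 = 1.054×10⁻⁶ m = 1.05×10³ nm.
Area A = 2.55×10⁻⁵ m².
(b) P = εσAT⁴ = 0.226×5.670×10⁻⁸×2.55×10⁻⁵×(2750)⁴ = 18.7 W.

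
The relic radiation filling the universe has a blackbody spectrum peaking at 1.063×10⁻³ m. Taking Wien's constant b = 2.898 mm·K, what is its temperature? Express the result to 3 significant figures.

Wien's law gives T = b/λ_max = (2.898×10⁻³ m·K)/(1.063×10⁻³ m) = 2.73 K.

T ≈ 2.73 K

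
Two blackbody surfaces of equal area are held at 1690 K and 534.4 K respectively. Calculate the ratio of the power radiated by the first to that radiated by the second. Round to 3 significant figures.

P₁/P₂ ≈ 100

With equal areas, P₁/P₂ = (T₁/T₂)⁴ = (1690/534.4)⁴ = 100.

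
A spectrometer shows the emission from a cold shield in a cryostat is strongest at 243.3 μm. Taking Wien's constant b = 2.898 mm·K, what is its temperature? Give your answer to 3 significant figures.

T ≈ 11.9 K

Wien's law gives T = b/λ_max = (2.898×10⁻³ m·K)/(2.433×10⁻⁴ m) = 11.9 K.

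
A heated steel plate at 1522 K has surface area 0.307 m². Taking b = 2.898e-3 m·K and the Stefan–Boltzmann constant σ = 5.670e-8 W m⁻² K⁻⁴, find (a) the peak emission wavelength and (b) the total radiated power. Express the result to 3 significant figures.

λ_max ≈ 1.90 μm; P ≈ 9.34×10⁴ W

(a) λ_max = b/T = 2.898×10⁻³/1522 = 1.904×10⁻⁶ m = 1.90 μm.
Area A = 0.307 m².
(b) P = σAT⁴ = 5.670×10⁻⁸×0.307×(1522)⁴ = 9.34×10⁴ W.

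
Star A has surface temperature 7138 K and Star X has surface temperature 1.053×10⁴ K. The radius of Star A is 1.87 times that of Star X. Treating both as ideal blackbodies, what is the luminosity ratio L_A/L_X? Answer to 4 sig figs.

L ∝ R²T⁴, so L_A/L_X = (R_A/R_X)²(T_A/T_X)⁴ = (1.87)² × (7138/1.053×10⁴)⁴ = 3.4969 × 0.211151 = 0.7384.

L_A/L_X ≈ 0.7384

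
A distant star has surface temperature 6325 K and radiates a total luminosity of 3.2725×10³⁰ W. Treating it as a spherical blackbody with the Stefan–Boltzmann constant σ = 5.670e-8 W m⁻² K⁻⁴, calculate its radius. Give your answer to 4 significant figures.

R ≈ 5.357×10¹⁰ m

L = 4πR²σT⁴ ⇒ R = √(L/(4πσT⁴)).
σT⁴ = 9.07455×10⁷ W/m², so R = √(3.2725×10³⁰/(4π×9.07455×10⁷)) = 5.357×10¹⁰ m.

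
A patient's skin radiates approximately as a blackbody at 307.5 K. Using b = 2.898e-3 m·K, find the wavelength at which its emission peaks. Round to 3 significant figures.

Wien's displacement law: λ_max = b/T = (2.898×10⁻³ m·K)/(307.5 K) = 9.424×10⁻⁶ m.
That is 9.42 μm, in the infrared range.

λ_max ≈ 9.42 μm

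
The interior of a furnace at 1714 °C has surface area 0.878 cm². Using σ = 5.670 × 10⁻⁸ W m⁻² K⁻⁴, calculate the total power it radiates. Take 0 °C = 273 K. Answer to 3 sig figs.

P ≈ 77.6 W

T = 1714 °C + 273 = 1987 K.
Area A = 0.878 cm² = 8.78×10⁻⁵ m².
P = σAT⁴ = 5.670×10⁻⁸ × 8.78×10⁻⁵ × (1987)⁴ = 77.6 W.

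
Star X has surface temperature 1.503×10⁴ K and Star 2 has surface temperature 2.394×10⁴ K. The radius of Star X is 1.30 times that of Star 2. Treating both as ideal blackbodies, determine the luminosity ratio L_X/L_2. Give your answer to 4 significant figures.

L_X/L_2 ≈ 0.2626

L ∝ R²T⁴, so L_X/L_2 = (R_X/R_2)²(T_X/T_2)⁴ = (1.30)² × (1.503×10⁴/2.394×10⁴)⁴ = 1.69 × 0.155360 = 0.2626.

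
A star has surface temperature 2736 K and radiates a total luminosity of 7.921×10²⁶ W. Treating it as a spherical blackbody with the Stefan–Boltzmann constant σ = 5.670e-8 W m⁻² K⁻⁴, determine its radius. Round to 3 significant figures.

R ≈ 4.45×10⁹ m

L = 4πR²σT⁴ ⇒ R = √(L/(4πσT⁴)).
σT⁴ = 3.17722×10⁶ W/m², so R = √(7.921×10²⁶/(4π×3.17722×10⁶)) = 4.45×10⁹ m.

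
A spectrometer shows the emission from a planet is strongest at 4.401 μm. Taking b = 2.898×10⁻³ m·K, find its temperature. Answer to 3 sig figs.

Wien's law gives T = b/λ_max = (2.898×10⁻³ m·K)/(4.401×10⁻⁶ m) = 658 K.

T ≈ 658 K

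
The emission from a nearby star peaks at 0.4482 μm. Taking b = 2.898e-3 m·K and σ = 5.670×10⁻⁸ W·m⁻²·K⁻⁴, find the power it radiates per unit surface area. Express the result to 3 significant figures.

Wien's law: T = b/λ_max = 2.898×10⁻³/4.482×10⁻⁷ = 6465.86 K.
Then I = σT⁴ = 5.670×10⁻⁸×(6465.86)⁴ = 9.91×10⁷ W/m².

I ≈ 9.91×10⁷ W/m²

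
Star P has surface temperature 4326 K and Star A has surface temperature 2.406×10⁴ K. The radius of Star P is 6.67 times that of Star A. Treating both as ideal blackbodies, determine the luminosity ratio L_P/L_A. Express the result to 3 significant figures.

L ∝ R²T⁴, so L_P/L_A = (R_P/R_A)²(T_P/T_A)⁴ = (6.67)² × (4326/2.406×10⁴)⁴ = 44.4889 × 1.04511×10⁻³ = 0.0465.

L_P/L_A ≈ 0.0465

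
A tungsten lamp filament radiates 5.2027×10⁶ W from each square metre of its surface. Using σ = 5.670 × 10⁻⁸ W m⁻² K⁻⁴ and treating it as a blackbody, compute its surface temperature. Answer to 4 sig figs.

I = σT⁴, so T = (I/σ)^(1/4) = (5.2027×10⁶/(5.670×10⁻⁸))^(1/4) = 3095 K.

T ≈ 3095 K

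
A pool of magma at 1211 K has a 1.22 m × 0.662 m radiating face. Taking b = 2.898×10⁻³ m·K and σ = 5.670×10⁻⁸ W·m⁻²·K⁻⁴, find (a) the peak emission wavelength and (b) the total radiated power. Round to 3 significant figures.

(a) λ_max = b/T = 2.898×10⁻³/1211 = 2.393×10⁻⁶ m = 2.39 μm.
Area A = 1.22 × 0.662 = 0.80764 m².
(b) P = σAT⁴ = 5.670×10⁻⁸×0.80764×(1211)⁴ = 9.85×10⁴ W.

λ_max ≈ 2.39 μm; P ≈ 9.85×10⁴ W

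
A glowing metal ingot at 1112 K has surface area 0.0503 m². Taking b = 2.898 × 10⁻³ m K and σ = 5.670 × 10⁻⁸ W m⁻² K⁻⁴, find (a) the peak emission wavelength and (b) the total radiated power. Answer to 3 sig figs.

(a) λ_max = b/T = 2.898×10⁻³/1112 = 2.606×10⁻⁶ m = 2.61 μm.
Area A = 0.0503 m².
(b) P = σAT⁴ = 5.670×10⁻⁸×0.0503×(1112)⁴ = 4.36×10³ W.

λ_max ≈ 2.61 μm; P ≈ 4.36×10³ W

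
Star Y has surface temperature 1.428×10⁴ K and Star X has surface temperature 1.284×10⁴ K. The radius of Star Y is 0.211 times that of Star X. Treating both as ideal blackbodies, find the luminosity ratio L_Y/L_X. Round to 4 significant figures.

L ∝ R²T⁴, so L_Y/L_X = (R_Y/R_X)²(T_Y/T_X)⁴ = (0.211)² × (1.428×10⁴/1.284×10⁴)⁴ = 0.044521 × 1.52986 = 0.06811.

L_Y/L_X ≈ 0.06811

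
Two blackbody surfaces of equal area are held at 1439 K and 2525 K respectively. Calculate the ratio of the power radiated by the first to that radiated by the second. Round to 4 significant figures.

P₁/P₂ ≈ 0.1055

With equal areas, P₁/P₂ = (T₁/T₂)⁴ = (1439/2525)⁴ = 0.1055.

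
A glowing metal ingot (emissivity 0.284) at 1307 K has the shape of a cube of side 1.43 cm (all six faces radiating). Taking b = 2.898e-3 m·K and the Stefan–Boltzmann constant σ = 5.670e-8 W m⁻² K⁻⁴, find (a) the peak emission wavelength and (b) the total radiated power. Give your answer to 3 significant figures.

λ_max ≈ 2.22×10³ nm; P ≈ 57.7 W

(a) λ_max = b/T = 2.898×10⁻³/1307 = 2.217×10⁻⁶ m = 2.22×10³ nm.
Area A = 6s² = 6×(0.0143 m)² = 1.22694×10⁻³ m².
(b) P = εσAT⁴ = 0.284×5.670×10⁻⁸×1.22694×10⁻³×(1307)⁴ = 57.7 W.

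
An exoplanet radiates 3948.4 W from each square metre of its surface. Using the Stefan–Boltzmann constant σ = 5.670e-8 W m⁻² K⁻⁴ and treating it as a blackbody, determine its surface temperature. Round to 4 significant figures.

T ≈ 513.7 K

I = σT⁴, so T = (I/σ)^(1/4) = (3948.4/(5.670×10⁻⁸))^(1/4) = 513.7 K.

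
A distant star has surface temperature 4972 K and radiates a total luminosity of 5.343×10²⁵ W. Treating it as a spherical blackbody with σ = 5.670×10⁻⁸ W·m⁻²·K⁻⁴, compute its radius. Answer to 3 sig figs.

R ≈ 3.50×10⁸ m

L = 4πR²σT⁴ ⇒ R = √(L/(4πσT⁴)).
σT⁴ = 3.46503×10⁷ W/m², so R = √(5.343×10²⁵/(4π×3.46503×10⁷)) = 3.50×10⁸ m.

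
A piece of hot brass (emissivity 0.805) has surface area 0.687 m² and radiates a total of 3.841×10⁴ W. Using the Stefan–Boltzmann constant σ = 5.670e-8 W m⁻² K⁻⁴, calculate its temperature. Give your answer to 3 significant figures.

Area A = 0.687 m².
P = εσAT⁴ ⇒ T = (P/(εσA))^(1/4) = (3.841×10⁴/(0.805×5.670×10⁻⁸×0.687))^(1/4) = 1.05×10³ K.

T ≈ 1.05×10³ K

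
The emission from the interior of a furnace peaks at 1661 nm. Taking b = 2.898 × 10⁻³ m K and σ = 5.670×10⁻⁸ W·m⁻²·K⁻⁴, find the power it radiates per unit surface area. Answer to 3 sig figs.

Wien's law: T = b/λ_max = 2.898×10⁻³/1.661×10⁻⁶ = 1744.73 K.
Then I = σT⁴ = 5.670×10⁻⁸×(1744.73)⁴ = 5.25×10⁵ W/m².

I ≈ 5.25×10⁵ W/m²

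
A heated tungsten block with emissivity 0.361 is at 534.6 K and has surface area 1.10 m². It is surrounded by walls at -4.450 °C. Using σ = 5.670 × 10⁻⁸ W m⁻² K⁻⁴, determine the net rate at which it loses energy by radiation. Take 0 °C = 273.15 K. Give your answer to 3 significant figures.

Net loss ≈ 1.72×10³ W

Surroundings: T = -4.450 °C + 273.15 = 268.700 K.
Area A = 1.10 m².
Net radiated power P_net = εσA(T⁴ − T₀⁴) = 0.361×5.670×10⁻⁸×1.10×(534.6⁴ − 268.700⁴).
T⁴ − T₀⁴ = 8.16800×10¹⁰ − 5.21280×10⁹ = 7.64672×10¹⁰ K⁴, so P_net = 1.72×10³ W.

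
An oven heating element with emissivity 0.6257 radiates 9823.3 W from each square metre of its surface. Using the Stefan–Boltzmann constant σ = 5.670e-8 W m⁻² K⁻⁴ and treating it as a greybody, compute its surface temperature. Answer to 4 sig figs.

T ≈ 725.4 K

I = εσT⁴, so T = (I/εσ)^(1/4) = (9823.3/(0.6257×5.670×10⁻⁸))^(1/4) = 725.4 K.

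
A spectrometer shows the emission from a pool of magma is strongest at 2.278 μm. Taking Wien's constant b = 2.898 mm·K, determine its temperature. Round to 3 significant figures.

T ≈ 1.27×10³ K

Wien's law gives T = b/λ_max = (2.898×10⁻³ m·K)/(2.278×10⁻⁶ m) = 1.27×10³ K.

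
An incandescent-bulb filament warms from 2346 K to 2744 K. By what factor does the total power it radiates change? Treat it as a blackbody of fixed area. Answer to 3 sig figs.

P ∝ T⁴, so P₂/P₁ = (T₂/T₁)⁴ = (2744/2346)⁴ = (1.16965)⁴ = 1.87.

P₂/P₁ ≈ 1.87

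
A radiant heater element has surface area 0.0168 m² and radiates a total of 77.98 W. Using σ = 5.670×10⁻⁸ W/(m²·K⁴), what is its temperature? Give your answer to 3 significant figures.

Area A = 0.0168 m².
P = σAT⁴ ⇒ T = (P/(σA))^(1/4) = (77.98/(5.670×10⁻⁸×0.0168))^(1/4) = 535 K.

T ≈ 535 K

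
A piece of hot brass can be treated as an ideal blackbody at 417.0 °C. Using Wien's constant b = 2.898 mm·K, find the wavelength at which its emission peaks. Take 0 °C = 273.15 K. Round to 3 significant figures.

λ_max ≈ 4.20 μm

T = 417.0 °C + 273.15 = 690.15 K.
Wien's displacement law: λ_max = b/T = (2.898×10⁻³ m·K)/(690.15 K) = 4.199×10⁻⁶ m.
That is 4.20 μm, in the infrared range.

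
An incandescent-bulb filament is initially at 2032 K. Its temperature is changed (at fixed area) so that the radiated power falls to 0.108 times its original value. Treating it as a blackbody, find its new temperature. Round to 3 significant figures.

T₂ ≈ 1.16×10³ K

P ∝ T⁴, so T₂/T₁ = (P₂/P₁)^(1/4) = (0.108)^(1/4) = 0.573266.
T₂ = 2032 × 0.573266 = 1.16×10³ K.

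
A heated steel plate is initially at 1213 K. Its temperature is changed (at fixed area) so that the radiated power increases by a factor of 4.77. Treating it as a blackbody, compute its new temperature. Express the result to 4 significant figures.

T₂ ≈ 1793 K

P ∝ T⁴, so T₂/T₁ = (P₂/P₁)^(1/4) = (4.77)^(1/4) = 1.47785.
T₂ = 1213 × 1.47785 = 1793 K.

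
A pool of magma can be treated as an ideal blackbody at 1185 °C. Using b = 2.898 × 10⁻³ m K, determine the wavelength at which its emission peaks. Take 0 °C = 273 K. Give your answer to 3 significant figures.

T = 1185 °C + 273 = 1458 K.
Wien's displacement law: λ_max = b/T = (2.898×10⁻³ m·K)/(1458 K) = 1.988×10⁻⁶ m.
That is 1.99 μm, in the infrared range.

λ_max ≈ 1.99 μm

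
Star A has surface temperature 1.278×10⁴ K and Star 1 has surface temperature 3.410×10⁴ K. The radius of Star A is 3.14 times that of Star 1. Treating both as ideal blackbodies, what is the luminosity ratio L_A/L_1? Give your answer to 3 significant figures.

L_A/L_1 ≈ 0.195

L ∝ R²T⁴, so L_A/L_1 = (R_A/R_1)²(T_A/T_1)⁴ = (3.14)² × (1.278×10⁴/3.410×10⁴)⁴ = 9.8596 × 0.0197290 = 0.195.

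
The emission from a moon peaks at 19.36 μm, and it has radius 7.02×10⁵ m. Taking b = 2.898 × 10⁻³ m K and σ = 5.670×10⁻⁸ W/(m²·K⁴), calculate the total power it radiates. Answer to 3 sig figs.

P ≈ 1.76×10¹⁴ W

Wien's law: T = b/λ_max = 2.898×10⁻³/1.936×10⁻⁵ = 149.690 K.
Surface area A = 4πR² = 4π(7.02×10⁵ m)² = 6.19276×10¹² m².
Then P = σAT⁴ = 5.670×10⁻⁸×6.19276×10¹²×(149.690)⁴ = 1.76×10¹⁴ W.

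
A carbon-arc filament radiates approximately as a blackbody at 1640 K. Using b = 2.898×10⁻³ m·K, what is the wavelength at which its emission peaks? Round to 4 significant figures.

λ_max ≈ 1.767 μm

Wien's displacement law: λ_max = b/T = (2.898×10⁻³ m·K)/(1640 K) = 1.7671×10⁻⁶ m.
That is 1.767 μm, in the infrared range.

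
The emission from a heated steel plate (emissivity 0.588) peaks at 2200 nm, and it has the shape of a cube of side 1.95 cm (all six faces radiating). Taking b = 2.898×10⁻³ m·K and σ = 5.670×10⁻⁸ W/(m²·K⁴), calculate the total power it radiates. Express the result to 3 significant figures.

P ≈ 229 W

Wien's law: T = b/λ_max = 2.898×10⁻³/2.200×10⁻⁶ = 1317.27 K.
Area A = 6s² = 6×(0.0195 m)² = 2.2815×10⁻³ m².
Then P = εσAT⁴ = 0.588×5.670×10⁻⁸×2.2815×10⁻³×(1317.27)⁴ = 229 W.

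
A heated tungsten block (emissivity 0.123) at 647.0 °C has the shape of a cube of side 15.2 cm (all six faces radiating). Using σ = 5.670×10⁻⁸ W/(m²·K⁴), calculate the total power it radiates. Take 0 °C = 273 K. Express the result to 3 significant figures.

P ≈ 693 W

T = 647.0 °C + 273 = 920.0 K.
Area A = 6s² = 6×(0.152 m)² = 0.138624 m².
P = εσAT⁴ = 0.123 × 5.670×10⁻⁸ × 0.138624 × (920.0)⁴ = 693 W.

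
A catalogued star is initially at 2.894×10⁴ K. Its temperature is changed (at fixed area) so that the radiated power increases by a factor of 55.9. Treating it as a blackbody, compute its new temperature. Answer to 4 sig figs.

T₂ ≈ 7.913×10⁴ K

P ∝ T⁴, so T₂/T₁ = (P₂/P₁)^(1/4) = (55.9)^(1/4) = 2.73434.
T₂ = 2.894×10⁴ × 2.73434 = 7.913×10⁴ K.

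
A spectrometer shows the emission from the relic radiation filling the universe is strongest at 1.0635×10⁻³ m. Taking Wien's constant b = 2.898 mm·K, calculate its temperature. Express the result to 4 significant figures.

Wien's law gives T = b/λ_max = (2.898×10⁻³ m·K)/(1.0635×10⁻³ m) = 2.725 K.

T ≈ 2.725 K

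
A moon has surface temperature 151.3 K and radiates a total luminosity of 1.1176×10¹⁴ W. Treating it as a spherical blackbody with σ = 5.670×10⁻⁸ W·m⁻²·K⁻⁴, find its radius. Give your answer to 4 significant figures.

R ≈ 5.471×10⁵ m

L = 4πR²σT⁴ ⇒ R = √(L/(4πσT⁴)).
σT⁴ = 29.7125 W/m², so R = √(1.1176×10¹⁴/(4π×29.7125)) = 5.471×10⁵ m.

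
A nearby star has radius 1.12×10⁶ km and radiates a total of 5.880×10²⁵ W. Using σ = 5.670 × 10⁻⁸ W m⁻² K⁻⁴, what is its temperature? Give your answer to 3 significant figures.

Surface area A = 4πR² = 4π(1.12×10⁹ m)² = 1.57633×10¹⁹ m².
P = σAT⁴ ⇒ T = (P/(σA))^(1/4) = (5.880×10²⁵/(5.670×10⁻⁸×1.57633×10¹⁹))^(1/4) = 2.85×10³ K.

T ≈ 2.85×10³ K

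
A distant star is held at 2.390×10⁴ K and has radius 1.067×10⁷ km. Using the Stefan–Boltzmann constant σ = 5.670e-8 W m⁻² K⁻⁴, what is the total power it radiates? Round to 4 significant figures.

Surface area A = 4πR² = 4π(1.067×10¹⁰ m)² = 1.43067×10²¹ m².
P = σAT⁴ = 5.670×10⁻⁸ × 1.43067×10²¹ × (2.390×10⁴)⁴ = 2.647×10³¹ W.

P ≈ 2.647×10³¹ W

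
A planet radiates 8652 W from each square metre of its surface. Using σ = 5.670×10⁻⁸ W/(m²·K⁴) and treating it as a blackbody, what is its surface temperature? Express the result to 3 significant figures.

T ≈ 625 K

I = σT⁴, so T = (I/σ)^(1/4) = (8652/(5.670×10⁻⁸))^(1/4) = 625 K.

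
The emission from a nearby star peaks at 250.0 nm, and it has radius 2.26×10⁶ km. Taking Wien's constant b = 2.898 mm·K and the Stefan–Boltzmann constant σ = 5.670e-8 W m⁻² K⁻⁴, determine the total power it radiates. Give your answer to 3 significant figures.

P ≈ 6.57×10²⁸ W

Wien's law: T = b/λ_max = 2.898×10⁻³/2.500×10⁻⁷ = 11592.0 K.
Surface area A = 4πR² = 4π(2.26×10⁹ m)² = 6.41840×10¹⁹ m².
Then P = σAT⁴ = 5.670×10⁻⁸×6.41840×10¹⁹×(11592.0)⁴ = 6.57×10²⁸ W.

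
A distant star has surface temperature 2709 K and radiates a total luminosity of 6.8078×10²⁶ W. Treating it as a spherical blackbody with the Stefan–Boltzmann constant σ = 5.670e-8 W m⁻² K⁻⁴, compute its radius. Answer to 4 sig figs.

L = 4πR²σT⁴ ⇒ R = √(L/(4πσT⁴)).
σT⁴ = 3.05365×10⁶ W/m², so R = √(6.8078×10²⁶/(4π×3.05365×10⁶)) = 4.212×10⁹ m.

R ≈ 4.212×10⁹ m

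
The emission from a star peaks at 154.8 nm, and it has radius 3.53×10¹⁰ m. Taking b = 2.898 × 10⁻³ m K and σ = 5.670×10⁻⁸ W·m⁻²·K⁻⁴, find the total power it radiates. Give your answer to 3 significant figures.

P ≈ 1.09×10³² W

Wien's law: T = b/λ_max = 2.898×10⁻³/1.548×10⁻⁷ = 18720.9 K.
Surface area A = 4πR² = 4π(3.53×10¹⁰ m)² = 1.56588×10²² m².
Then P = σAT⁴ = 5.670×10⁻⁸×1.56588×10²²×(18720.9)⁴ = 1.09×10³² W.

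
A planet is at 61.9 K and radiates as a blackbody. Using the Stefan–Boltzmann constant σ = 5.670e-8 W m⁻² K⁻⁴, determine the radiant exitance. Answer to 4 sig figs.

Stefan–Boltzmann: I = σT⁴ = 5.670×10⁻⁸ × (61.9)⁴ = 0.8324 W/m².

I ≈ 0.8324 W/m²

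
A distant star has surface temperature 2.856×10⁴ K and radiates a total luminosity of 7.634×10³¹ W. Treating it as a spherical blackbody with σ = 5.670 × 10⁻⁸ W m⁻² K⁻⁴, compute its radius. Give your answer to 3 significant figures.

L = 4πR²σT⁴ ⇒ R = √(L/(4πσT⁴)).
σT⁴ = 3.77238×10¹⁰ W/m², so R = √(7.634×10³¹/(4π×3.77238×10¹⁰)) = 1.27×10¹⁰ m.

R ≈ 1.27×10¹⁰ m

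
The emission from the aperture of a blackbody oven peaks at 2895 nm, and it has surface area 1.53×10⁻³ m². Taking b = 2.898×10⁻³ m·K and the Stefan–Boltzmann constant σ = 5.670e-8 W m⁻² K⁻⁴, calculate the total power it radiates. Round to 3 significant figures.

P ≈ 87.1 W

Wien's law: T = b/λ_max = 2.898×10⁻³/2.895×10⁻⁶ = 1001.04 K.
Area A = 1.53×10⁻³ m².
Then P = σAT⁴ = 5.670×10⁻⁸×1.53×10⁻³×(1001.04)⁴ = 87.1 W.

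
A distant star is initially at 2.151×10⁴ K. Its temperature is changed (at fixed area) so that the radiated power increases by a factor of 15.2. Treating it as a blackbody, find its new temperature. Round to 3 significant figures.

T₂ ≈ 4.25×10⁴ K

P ∝ T⁴, so T₂/T₁ = (P₂/P₁)^(1/4) = (15.2)^(1/4) = 1.97452.
T₂ = 2.151×10⁴ × 1.97452 = 4.25×10⁴ K.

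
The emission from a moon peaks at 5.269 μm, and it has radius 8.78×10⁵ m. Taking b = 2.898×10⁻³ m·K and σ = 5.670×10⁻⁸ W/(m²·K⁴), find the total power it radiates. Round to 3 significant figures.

Wien's law: T = b/λ_max = 2.898×10⁻³/5.269×10⁻⁶ = 550.009 K.
Surface area A = 4πR² = 4π(8.78×10⁵ m)² = 9.68721×10¹² m².
Then P = σAT⁴ = 5.670×10⁻⁸×9.68721×10¹²×(550.009)⁴ = 5.03×10¹⁶ W.

P ≈ 5.03×10¹⁶ W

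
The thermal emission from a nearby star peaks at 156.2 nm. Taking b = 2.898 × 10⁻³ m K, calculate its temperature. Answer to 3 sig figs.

T ≈ 1.86×10⁴ K

Wien's law gives T = b/λ_max = (2.898×10⁻³ m·K)/(1.562×10⁻⁷ m) = 1.86×10⁴ K.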